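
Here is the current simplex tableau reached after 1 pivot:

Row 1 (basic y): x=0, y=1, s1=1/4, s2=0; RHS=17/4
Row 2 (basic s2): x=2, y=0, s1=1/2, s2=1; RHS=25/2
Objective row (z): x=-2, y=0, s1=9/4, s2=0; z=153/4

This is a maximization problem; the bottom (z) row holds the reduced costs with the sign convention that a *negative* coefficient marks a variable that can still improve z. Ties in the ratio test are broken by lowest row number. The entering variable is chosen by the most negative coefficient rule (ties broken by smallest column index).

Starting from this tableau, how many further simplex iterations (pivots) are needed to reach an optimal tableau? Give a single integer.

1

pivot: x in, s2 out → z = 203/4
No improving column remains; optimal.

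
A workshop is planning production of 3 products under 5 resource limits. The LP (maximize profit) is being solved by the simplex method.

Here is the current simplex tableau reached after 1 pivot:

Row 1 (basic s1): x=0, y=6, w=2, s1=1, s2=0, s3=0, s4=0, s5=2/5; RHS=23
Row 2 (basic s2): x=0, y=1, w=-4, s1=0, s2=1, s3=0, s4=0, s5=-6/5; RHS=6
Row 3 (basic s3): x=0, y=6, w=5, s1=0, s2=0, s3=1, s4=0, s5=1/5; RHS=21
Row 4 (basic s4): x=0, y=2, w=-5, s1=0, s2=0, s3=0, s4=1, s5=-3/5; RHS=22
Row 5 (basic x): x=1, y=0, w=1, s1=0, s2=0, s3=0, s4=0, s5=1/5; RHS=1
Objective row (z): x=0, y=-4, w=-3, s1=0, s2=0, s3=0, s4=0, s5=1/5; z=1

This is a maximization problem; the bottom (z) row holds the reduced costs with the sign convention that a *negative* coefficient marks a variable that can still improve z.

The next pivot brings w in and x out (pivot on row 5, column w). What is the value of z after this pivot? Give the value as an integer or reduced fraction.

Minimum ratio for w: 1/1 = 1.
z changes by −(z-row coeff of w)·ratio = −(-3)·1 = 3.
New z = 1 + 3 = 4.

4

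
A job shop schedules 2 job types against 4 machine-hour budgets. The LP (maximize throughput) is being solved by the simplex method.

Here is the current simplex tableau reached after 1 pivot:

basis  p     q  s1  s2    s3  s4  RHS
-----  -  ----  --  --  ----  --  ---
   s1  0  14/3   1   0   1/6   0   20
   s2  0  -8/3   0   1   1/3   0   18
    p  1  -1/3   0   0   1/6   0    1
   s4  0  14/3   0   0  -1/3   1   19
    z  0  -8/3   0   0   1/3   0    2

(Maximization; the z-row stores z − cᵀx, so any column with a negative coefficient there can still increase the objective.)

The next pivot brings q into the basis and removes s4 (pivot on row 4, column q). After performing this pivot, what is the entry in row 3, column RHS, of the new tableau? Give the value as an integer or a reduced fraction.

33/14

Pivot element is row 4, column q: 14/3.
Normalize row 4: new (row 4, RHS) = 19/(14/3) = 57/14.
row 3 ← row 3 − (-1/3)·(new row 4): 1 − (-1/3)·(57/14) = 33/14.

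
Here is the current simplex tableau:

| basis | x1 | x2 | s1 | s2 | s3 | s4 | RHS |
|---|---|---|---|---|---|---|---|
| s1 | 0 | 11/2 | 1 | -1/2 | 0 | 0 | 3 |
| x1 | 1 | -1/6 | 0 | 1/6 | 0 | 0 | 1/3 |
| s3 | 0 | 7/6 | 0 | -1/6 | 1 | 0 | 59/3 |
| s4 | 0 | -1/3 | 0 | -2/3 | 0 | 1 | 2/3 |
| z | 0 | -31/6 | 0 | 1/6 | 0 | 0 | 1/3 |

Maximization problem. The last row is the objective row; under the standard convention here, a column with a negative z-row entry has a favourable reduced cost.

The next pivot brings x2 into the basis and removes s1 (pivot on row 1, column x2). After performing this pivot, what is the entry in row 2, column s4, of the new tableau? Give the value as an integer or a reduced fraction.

Pivot element is row 1, column x2: 11/2.
Normalize row 1: new (row 1, s4) = 0/(11/2) = 0.
row 2 ← row 2 − (-1/6)·(new row 1): 0 − (-1/6)·0 = 0.

0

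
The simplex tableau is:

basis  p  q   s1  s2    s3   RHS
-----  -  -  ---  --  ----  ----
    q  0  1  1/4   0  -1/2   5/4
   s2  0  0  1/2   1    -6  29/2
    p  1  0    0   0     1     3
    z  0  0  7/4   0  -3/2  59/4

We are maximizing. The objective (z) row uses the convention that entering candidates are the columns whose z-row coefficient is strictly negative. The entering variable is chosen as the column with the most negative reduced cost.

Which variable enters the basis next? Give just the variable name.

Objective-row coefficients: p: 0, q: 0, s1: 7/4, s2: 0, s3: -3/2.
The most negative is -3/2 in column s3, so s3 enters.

s3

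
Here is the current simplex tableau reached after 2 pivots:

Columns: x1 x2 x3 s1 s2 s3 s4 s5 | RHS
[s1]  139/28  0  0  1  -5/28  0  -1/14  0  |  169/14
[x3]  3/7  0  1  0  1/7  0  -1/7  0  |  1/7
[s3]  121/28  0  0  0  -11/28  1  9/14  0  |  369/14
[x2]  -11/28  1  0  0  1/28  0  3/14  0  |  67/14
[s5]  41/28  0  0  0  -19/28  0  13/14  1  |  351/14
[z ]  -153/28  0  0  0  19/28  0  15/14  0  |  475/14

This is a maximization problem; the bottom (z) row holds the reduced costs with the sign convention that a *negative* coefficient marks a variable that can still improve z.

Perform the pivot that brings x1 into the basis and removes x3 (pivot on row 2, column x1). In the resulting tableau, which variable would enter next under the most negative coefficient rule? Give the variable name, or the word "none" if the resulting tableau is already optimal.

Pivot element 3/7. New z-row = old z-row − (-153/28)·(row 2/(3/7)).
Updated z-row coefficients: x1: 0, x2: 0, x3: 51/4, s1: 0, s2: 5/2, s3: 0, s4: -3/4, s5: 0.
The most negative is -3/4 in column s4, so s4 would enter next.

s4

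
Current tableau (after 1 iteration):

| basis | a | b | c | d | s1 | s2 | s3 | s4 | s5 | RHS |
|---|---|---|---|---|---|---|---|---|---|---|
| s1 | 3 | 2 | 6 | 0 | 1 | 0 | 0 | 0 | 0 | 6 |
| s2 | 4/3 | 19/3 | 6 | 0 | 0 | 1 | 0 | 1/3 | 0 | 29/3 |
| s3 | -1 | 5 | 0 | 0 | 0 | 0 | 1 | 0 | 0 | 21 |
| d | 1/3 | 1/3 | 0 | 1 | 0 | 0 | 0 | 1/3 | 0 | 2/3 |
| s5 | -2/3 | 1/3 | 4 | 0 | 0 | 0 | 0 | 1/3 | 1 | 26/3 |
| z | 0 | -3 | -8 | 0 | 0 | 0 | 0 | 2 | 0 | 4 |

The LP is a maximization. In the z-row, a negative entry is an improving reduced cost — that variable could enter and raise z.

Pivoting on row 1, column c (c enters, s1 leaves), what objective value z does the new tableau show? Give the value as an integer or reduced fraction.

12

Minimum ratio for c: 6/6 = 1.
z changes by −(z-row coeff of c)·ratio = −(-8)·1 = 8.
New z = 4 + 8 = 12.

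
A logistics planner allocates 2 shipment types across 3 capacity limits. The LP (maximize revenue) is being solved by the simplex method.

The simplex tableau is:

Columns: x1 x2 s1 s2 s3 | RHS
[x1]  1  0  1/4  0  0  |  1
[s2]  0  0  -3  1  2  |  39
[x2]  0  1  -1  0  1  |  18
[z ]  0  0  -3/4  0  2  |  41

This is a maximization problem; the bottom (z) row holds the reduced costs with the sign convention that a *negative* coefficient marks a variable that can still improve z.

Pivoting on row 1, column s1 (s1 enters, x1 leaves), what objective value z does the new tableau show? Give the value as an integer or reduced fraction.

Minimum ratio for s1: 1/(1/4) = 4.
z changes by −(z-row coeff of s1)·ratio = −(-3/4)·4 = 3.
New z = 41 + 3 = 44.

44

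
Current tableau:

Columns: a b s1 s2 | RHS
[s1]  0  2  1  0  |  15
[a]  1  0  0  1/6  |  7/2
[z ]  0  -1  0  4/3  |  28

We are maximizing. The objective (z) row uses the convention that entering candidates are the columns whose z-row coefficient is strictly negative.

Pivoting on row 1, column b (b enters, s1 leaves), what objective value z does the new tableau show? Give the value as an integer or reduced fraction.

71/2

Minimum ratio for b: 15/2 = 15/2.
z changes by −(z-row coeff of b)·ratio = −(-1)·(15/2) = 15/2.
New z = 28 + (15/2) = 71/2.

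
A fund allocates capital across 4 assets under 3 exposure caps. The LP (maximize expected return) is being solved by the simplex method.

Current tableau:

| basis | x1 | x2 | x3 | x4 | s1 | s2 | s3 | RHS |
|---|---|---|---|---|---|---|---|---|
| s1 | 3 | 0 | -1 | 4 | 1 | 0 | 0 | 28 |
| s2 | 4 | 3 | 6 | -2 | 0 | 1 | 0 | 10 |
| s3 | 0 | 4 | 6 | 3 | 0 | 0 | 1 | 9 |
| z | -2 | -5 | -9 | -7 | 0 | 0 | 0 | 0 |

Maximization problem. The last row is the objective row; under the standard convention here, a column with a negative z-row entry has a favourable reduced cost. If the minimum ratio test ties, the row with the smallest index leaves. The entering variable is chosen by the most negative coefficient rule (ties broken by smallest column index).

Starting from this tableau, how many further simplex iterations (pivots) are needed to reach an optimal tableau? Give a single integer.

pivot: x3 in, s3 out → z = 27/2
pivot: x4 in, x3 out → z = 21
pivot: x1 in, s2 out → z = 29
No improving column remains; optimal.

3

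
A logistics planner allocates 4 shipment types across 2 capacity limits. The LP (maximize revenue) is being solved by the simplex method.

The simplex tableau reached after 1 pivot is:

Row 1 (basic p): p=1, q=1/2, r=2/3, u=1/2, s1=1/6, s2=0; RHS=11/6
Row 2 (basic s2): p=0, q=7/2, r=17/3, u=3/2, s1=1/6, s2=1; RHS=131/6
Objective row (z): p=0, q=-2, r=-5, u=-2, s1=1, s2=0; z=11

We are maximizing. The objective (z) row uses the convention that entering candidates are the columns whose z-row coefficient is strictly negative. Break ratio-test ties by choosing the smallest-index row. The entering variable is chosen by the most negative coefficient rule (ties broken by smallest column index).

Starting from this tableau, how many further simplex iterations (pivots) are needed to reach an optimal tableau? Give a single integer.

1

pivot: r in, p out → z = 99/4
No improving column remains; optimal.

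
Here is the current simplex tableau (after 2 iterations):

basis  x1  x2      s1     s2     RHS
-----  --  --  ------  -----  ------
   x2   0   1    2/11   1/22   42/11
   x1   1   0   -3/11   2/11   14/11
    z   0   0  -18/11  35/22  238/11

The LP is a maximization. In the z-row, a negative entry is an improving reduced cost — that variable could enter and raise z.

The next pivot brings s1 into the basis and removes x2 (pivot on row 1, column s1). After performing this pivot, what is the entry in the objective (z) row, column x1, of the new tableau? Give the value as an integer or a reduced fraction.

Pivot element is row 1, column s1: 2/11.
Normalize row 1: new (row 1, x1) = 0/(2/11) = 0.
z-row ← z-row − (-18/11)·(new row 1): 0 − (-18/11)·0 = 0.

0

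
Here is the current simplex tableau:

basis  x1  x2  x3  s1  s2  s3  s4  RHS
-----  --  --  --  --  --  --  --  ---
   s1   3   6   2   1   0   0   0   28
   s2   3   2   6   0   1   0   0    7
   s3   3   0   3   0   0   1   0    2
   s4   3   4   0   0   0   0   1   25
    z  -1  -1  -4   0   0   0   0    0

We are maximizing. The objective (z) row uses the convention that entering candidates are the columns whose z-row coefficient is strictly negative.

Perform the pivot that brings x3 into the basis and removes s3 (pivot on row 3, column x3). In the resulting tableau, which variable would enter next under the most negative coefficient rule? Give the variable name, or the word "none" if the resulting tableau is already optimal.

x2

Pivot element 3. New z-row = old z-row − (-4)·(row 3/3).
Updated z-row coefficients: x1: 3, x2: -1, x3: 0, s1: 0, s2: 0, s3: 4/3, s4: 0.
The most negative is -1 in column x2, so x2 would enter next.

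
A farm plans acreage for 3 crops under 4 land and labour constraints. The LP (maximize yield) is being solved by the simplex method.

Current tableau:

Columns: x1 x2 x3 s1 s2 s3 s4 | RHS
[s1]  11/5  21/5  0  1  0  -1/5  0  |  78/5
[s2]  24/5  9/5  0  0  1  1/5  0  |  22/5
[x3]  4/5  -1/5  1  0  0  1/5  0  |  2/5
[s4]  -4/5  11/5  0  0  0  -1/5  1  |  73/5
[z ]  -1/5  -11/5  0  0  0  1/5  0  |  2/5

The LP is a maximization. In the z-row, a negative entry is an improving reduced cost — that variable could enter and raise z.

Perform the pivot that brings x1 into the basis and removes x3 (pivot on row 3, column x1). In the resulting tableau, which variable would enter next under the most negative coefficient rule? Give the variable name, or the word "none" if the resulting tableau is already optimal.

x2

Pivot element 4/5. New z-row = old z-row − (-1/5)·(row 3/(4/5)).
Updated z-row coefficients: x1: 0, x2: -9/4, x3: 1/4, s1: 0, s2: 0, s3: 1/4, s4: 0.
The most negative is -9/4 in column x2, so x2 would enter next.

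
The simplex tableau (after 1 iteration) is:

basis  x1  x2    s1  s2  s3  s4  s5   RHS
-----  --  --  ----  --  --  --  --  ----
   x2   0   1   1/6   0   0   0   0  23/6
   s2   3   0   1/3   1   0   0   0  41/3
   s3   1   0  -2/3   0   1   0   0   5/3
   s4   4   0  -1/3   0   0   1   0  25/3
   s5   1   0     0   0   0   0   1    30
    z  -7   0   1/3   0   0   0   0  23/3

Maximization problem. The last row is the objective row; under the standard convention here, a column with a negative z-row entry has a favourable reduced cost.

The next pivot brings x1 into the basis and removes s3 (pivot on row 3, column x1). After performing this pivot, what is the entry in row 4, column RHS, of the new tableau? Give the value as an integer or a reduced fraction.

Pivot element is row 3, column x1: 1.
Normalize row 3: new (row 3, RHS) = (5/3)/1 = 5/3.
row 4 ← row 4 − 4·(new row 3): 25/3 − 4·(5/3) = 5/3.

5/3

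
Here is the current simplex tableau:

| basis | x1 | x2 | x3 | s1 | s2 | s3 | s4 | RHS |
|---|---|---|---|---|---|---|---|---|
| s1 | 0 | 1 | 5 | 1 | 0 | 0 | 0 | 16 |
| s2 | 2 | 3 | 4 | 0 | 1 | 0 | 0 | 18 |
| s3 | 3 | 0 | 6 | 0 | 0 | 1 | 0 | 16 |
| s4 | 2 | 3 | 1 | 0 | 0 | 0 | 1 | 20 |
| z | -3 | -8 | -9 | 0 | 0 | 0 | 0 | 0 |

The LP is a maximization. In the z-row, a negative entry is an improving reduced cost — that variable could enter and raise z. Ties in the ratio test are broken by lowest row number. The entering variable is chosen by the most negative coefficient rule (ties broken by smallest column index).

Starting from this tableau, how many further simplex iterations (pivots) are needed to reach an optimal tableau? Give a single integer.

3

pivot: x3 in, s3 out → z = 24
pivot: x2 in, s2 out → z = 392/9
pivot: s3 in, x3 out → z = 48
No improving column remains; optimal.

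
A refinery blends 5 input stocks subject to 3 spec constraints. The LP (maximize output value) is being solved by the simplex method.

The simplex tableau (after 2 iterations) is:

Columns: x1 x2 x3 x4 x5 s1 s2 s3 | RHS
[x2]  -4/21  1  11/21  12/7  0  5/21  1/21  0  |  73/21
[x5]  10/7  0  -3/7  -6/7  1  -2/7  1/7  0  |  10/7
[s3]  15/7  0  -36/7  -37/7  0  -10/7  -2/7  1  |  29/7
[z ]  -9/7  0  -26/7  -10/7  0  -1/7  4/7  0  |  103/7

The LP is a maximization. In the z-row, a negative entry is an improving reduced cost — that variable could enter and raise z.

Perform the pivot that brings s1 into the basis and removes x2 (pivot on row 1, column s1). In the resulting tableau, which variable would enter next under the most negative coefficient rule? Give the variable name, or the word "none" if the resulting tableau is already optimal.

x3

Pivot element 5/21. New z-row = old z-row − (-1/7)·(row 1/(5/21)).
Updated z-row coefficients: x1: -7/5, x2: 3/5, x3: -17/5, x4: -2/5, x5: 0, s1: 0, s2: 3/5, s3: 0.
The most negative is -17/5 in column x3, so x3 would enter next.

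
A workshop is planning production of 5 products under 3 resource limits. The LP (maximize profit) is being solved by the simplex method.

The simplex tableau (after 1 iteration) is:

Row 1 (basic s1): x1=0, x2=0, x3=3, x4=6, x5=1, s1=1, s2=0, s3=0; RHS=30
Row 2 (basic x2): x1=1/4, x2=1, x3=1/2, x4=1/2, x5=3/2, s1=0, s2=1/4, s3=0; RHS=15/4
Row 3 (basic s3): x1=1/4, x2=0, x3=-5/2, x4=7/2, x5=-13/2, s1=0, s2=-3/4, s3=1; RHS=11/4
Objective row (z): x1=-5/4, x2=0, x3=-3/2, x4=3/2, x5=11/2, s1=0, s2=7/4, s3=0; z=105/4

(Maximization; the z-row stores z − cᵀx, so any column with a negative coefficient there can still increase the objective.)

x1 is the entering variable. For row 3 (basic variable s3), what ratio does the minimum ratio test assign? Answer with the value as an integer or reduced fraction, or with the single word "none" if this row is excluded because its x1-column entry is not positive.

Ratio = RHS / (x1 entry) = (11/4) / (1/4) = 11.

11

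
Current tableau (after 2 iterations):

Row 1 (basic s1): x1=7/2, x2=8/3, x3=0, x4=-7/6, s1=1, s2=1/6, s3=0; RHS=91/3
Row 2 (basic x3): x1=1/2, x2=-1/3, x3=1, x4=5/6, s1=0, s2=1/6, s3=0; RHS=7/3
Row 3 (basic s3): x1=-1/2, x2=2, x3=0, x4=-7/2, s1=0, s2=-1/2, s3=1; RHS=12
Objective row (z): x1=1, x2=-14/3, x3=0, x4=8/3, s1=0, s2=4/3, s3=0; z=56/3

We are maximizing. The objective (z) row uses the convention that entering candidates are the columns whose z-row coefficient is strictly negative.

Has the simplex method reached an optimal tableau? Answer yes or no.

Column x2 has objective-row coefficient -14/3, which is negative; an improving pivot exists, so not yet optimal.

no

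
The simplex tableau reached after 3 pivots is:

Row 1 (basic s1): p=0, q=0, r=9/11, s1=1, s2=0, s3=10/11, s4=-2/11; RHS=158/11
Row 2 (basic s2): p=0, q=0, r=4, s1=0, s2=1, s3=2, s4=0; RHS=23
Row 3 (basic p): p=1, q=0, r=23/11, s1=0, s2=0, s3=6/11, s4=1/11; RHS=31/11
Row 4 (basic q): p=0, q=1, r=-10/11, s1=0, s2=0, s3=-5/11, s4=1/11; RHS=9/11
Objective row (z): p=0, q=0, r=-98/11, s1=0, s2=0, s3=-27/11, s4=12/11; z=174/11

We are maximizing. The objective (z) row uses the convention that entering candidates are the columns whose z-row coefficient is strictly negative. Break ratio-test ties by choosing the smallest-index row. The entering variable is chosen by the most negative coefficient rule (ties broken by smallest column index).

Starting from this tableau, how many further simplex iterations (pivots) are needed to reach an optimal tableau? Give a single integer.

2

pivot: r in, p out → z = 640/23
pivot: s3 in, r out → z = 57/2
No improving column remains; optimal.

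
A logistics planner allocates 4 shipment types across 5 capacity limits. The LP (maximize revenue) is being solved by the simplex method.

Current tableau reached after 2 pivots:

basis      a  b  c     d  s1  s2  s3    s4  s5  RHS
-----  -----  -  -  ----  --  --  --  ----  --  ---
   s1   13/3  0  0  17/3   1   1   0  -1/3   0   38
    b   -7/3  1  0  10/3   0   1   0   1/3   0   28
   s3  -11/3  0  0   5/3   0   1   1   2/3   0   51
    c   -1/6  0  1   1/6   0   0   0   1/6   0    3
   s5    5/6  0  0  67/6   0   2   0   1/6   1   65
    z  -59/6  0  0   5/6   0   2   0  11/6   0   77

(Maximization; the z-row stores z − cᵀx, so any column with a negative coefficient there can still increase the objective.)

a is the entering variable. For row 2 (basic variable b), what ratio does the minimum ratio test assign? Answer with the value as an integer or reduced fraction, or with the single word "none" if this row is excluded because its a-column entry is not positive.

none

The a entry in row 2 is -7/3 ≤ 0, so this row gives no ratio.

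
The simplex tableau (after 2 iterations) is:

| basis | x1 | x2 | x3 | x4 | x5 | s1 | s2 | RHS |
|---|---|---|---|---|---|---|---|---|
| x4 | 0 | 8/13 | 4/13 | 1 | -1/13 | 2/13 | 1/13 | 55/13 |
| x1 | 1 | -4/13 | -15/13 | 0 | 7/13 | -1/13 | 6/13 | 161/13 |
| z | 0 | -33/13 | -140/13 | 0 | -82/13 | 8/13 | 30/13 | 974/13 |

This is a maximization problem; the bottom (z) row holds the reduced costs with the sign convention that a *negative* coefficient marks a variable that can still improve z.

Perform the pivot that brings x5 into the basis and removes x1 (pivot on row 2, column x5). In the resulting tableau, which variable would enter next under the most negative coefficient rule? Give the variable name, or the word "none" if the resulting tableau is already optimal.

x3

Pivot element 7/13. New z-row = old z-row − (-82/13)·(row 2/(7/13)).
Updated z-row coefficients: x1: 82/7, x2: -43/7, x3: -170/7, x4: 0, x5: 0, s1: -2/7, s2: 54/7.
The most negative is -170/7 in column x3, so x3 would enter next.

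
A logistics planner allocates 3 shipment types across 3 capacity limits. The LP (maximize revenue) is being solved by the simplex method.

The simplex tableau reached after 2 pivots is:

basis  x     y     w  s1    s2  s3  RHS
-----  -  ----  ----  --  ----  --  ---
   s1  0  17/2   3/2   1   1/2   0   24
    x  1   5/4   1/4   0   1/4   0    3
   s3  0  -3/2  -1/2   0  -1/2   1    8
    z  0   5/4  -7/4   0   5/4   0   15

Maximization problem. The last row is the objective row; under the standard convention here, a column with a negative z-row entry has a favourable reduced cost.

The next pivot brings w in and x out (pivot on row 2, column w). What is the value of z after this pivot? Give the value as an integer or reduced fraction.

36

Minimum ratio for w: 3/(1/4) = 12.
z changes by −(z-row coeff of w)·ratio = −(-7/4)·12 = 21.
New z = 15 + 21 = 36.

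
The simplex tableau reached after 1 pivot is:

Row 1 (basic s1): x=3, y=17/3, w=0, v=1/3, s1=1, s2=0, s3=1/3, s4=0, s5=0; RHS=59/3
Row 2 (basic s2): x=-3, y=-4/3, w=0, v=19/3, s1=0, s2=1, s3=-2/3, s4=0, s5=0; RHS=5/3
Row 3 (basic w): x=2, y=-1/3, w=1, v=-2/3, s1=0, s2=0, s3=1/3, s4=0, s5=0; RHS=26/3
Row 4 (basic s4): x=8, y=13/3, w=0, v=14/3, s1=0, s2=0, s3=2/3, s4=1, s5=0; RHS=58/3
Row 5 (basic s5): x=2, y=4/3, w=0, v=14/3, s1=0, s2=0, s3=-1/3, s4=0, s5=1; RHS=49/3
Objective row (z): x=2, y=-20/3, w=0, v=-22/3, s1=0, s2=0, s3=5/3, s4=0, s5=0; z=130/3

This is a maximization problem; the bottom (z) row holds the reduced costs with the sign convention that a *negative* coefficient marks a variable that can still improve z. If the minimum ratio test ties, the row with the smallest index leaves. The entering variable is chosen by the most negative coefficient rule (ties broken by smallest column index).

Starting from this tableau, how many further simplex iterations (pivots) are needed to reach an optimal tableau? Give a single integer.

pivot: v in, s2 out → z = 860/19
pivot: y in, s4 out → z = 7396/101
No improving column remains; optimal.

2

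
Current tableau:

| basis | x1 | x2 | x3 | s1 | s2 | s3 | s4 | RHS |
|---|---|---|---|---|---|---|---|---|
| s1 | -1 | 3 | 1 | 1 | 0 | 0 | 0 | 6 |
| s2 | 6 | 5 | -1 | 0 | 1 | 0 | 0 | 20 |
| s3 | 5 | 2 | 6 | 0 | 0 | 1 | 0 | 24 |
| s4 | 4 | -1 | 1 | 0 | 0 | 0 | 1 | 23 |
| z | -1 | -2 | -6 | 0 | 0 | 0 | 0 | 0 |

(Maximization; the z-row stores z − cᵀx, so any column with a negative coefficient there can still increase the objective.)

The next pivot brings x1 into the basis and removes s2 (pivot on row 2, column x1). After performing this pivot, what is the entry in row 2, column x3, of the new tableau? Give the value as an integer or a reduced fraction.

-1/6

Pivot element is row 2, column x1: 6.
Normalize row 2: new (row 2, x3) = (-1)/6 = -1/6.
Row 2 is the pivot row, so the entry is -1/6.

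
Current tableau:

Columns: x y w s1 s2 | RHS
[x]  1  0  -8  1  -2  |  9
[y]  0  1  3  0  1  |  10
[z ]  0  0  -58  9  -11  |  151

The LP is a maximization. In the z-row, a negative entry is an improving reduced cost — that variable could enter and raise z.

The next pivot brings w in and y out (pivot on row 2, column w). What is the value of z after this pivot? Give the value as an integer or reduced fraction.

1033/3

Minimum ratio for w: 10/3 = 10/3.
z changes by −(z-row coeff of w)·ratio = −(-58)·(10/3) = 580/3.
New z = 151 + (580/3) = 1033/3.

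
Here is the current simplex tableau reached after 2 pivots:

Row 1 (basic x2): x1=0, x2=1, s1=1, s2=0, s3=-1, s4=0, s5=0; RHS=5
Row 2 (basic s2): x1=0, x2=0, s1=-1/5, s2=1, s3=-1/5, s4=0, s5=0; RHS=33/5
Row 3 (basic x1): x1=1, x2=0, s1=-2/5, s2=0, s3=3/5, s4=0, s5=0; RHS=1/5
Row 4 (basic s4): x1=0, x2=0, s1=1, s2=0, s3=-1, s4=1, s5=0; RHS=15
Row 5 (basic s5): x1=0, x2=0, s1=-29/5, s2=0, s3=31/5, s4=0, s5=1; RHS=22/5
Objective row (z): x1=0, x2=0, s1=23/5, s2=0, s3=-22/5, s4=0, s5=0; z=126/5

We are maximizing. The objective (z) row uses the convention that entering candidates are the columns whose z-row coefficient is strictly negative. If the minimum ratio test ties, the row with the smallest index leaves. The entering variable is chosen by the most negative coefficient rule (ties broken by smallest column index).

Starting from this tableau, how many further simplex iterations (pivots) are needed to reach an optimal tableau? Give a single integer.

pivot: s3 in, x1 out → z = 80/3
No improving column remains; optimal.

1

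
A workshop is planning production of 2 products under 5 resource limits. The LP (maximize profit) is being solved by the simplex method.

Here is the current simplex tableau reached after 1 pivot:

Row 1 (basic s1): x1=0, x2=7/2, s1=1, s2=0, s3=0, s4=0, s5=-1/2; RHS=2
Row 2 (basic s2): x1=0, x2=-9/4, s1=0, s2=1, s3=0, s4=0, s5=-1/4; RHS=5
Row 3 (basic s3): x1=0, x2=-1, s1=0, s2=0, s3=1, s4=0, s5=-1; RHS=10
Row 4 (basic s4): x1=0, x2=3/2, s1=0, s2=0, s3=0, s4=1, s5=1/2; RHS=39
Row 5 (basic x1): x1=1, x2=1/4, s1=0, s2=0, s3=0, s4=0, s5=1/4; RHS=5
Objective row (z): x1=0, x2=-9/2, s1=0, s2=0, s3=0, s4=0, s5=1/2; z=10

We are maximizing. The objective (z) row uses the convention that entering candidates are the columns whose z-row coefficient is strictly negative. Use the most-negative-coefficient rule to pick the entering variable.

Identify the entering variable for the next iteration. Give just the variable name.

Objective-row coefficients: x1: 0, x2: -9/2, s1: 0, s2: 0, s3: 0, s4: 0, s5: 1/2.
The most negative is -9/2 in column x2, so x2 enters.

x2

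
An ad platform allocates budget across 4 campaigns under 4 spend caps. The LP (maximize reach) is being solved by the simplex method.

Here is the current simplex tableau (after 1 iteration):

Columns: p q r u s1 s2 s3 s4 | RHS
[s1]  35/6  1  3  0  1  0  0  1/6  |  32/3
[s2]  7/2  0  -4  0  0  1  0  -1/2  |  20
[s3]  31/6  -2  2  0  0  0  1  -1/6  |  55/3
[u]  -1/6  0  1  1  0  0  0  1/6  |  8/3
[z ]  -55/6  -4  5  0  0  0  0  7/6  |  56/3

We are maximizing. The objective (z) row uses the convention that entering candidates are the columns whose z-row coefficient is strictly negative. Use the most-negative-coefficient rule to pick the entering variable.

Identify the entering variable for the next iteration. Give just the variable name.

p

Objective-row coefficients: p: -55/6, q: -4, r: 5, u: 0, s1: 0, s2: 0, s3: 0, s4: 7/6.
The most negative is -55/6 in column p, so p enters.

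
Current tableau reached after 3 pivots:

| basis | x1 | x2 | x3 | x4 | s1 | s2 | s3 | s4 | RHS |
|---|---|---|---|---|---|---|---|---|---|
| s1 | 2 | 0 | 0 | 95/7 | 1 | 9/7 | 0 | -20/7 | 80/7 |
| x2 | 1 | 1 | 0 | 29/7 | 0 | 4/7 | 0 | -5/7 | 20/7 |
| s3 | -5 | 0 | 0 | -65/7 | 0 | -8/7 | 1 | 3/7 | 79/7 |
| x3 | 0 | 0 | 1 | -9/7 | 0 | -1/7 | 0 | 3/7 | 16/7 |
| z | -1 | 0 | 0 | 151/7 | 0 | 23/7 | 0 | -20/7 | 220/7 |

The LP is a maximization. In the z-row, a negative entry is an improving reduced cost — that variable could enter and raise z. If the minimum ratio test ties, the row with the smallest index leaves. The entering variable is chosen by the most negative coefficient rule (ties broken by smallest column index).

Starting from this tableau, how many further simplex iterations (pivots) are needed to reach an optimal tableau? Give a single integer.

2

pivot: s4 in, x3 out → z = 140/3
pivot: x1 in, x2 out → z = 160/3
No improving column remains; optimal.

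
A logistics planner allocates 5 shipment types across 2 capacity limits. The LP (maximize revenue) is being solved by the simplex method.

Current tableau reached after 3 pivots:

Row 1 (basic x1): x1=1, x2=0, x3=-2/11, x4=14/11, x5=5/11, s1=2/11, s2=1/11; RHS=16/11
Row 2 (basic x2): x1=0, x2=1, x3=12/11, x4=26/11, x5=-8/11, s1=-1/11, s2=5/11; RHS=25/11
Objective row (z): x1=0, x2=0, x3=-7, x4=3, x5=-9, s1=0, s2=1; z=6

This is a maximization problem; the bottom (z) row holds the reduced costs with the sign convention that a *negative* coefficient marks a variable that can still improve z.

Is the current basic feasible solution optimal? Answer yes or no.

no

Column x3 has objective-row coefficient -7, which is negative; an improving pivot exists, so not yet optimal.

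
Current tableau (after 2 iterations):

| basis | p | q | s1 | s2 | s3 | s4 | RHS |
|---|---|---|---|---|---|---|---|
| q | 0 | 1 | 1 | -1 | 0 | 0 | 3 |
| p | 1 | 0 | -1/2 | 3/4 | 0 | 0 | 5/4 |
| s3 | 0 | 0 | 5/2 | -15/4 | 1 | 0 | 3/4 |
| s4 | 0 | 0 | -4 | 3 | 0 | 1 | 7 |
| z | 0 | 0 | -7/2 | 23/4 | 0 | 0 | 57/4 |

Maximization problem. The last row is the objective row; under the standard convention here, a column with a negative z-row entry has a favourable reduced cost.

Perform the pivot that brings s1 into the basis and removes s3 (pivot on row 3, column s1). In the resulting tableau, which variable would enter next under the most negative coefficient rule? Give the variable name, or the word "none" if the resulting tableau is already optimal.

Pivot element 5/2. New z-row = old z-row − (-7/2)·(row 3/(5/2)).
Updated z-row coefficients: p: 0, q: 0, s1: 0, s2: 1/2, s3: 7/5, s4: 0.
No coefficient is strictly negative; the tableau after this pivot is optimal.

none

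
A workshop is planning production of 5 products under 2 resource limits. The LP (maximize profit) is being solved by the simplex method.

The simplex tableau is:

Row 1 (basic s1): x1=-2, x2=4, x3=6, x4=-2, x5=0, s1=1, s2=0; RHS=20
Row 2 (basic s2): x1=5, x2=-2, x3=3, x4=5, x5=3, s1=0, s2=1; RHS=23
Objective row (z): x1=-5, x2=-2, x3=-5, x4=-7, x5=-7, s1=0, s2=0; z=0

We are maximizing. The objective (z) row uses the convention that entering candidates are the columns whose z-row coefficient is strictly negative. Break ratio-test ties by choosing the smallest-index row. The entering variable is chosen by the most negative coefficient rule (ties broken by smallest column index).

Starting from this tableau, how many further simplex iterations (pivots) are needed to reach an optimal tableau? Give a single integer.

pivot: x4 in, s2 out → z = 161/5
pivot: x2 in, s1 out → z = 76
pivot: x5 in, x4 out → z = 87
No improving column remains; optimal.

3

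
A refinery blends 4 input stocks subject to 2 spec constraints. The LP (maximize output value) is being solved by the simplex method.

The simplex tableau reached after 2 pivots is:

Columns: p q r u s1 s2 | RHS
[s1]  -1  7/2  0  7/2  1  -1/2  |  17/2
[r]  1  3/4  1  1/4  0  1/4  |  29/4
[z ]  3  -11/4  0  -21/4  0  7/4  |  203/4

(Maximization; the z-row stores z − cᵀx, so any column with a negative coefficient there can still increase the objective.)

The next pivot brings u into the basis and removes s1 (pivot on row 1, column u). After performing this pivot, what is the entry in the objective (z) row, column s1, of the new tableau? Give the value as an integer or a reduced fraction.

3/2

Pivot element is row 1, column u: 7/2.
Normalize row 1: new (row 1, s1) = 1/(7/2) = 2/7.
z-row ← z-row − (-21/4)·(new row 1): 0 − (-21/4)·(2/7) = 3/2.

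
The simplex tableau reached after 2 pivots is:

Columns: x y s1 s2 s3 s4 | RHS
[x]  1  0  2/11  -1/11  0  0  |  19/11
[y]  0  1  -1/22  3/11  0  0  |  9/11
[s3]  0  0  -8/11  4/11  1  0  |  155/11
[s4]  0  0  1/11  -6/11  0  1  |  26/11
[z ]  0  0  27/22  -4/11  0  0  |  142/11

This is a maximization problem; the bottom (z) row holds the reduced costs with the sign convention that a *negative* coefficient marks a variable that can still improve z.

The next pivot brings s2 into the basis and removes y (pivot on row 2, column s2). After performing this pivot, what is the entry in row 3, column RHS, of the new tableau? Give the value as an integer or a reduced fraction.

Pivot element is row 2, column s2: 3/11.
Normalize row 2: new (row 2, RHS) = (9/11)/(3/11) = 3.
row 3 ← row 3 − (4/11)·(new row 2): 155/11 − (4/11)·3 = 13.

13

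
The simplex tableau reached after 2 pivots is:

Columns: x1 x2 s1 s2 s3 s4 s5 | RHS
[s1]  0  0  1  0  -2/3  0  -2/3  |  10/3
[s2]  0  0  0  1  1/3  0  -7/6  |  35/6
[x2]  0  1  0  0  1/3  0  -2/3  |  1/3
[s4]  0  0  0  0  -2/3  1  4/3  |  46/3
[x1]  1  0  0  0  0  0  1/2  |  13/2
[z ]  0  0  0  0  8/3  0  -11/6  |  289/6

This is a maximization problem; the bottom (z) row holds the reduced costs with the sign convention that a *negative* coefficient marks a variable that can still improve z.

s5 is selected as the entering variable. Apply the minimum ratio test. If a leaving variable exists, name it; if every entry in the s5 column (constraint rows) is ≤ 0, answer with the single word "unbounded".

Ratios: row 1 (s1): entry -2/3 ≤ 0, skip; row 2 (s2): entry -7/6 ≤ 0, skip; row 3 (x2): entry -2/3 ≤ 0, skip; row 4 (s4): (46/3)/(4/3) = 23/2; row 5 (x1): (13/2)/(1/2) = 13.
Minimum ratio is in the s4 row, so s4 leaves.

s4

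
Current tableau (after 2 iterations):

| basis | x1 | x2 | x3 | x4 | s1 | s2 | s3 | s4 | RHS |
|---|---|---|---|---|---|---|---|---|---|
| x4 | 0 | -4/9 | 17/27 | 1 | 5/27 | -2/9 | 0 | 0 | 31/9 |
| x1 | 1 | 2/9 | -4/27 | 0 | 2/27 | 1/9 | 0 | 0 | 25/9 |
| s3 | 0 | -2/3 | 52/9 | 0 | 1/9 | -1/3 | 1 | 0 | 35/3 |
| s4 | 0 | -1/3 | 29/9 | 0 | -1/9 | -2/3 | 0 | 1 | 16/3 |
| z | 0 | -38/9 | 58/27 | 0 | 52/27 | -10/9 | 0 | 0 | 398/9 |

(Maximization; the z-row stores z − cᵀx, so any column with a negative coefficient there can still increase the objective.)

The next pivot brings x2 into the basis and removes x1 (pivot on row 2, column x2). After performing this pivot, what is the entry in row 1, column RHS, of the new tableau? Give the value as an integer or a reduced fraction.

Pivot element is row 2, column x2: 2/9.
Normalize row 2: new (row 2, RHS) = (25/9)/(2/9) = 25/2.
row 1 ← row 1 − (-4/9)·(new row 2): 31/9 − (-4/9)·(25/2) = 9.

9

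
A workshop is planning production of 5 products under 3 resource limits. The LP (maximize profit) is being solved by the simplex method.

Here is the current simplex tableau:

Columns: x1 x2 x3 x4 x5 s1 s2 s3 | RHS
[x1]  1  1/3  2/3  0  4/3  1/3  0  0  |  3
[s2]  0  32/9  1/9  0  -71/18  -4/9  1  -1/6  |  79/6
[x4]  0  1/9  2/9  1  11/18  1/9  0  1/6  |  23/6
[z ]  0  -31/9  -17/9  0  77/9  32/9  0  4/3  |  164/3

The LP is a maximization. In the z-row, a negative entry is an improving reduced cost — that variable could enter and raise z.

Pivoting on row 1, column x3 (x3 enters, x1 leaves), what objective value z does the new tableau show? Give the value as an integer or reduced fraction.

Minimum ratio for x3: 3/(2/3) = 9/2.
z changes by −(z-row coeff of x3)·ratio = −(-17/9)·(9/2) = 17/2.
New z = 164/3 + (17/2) = 379/6.

379/6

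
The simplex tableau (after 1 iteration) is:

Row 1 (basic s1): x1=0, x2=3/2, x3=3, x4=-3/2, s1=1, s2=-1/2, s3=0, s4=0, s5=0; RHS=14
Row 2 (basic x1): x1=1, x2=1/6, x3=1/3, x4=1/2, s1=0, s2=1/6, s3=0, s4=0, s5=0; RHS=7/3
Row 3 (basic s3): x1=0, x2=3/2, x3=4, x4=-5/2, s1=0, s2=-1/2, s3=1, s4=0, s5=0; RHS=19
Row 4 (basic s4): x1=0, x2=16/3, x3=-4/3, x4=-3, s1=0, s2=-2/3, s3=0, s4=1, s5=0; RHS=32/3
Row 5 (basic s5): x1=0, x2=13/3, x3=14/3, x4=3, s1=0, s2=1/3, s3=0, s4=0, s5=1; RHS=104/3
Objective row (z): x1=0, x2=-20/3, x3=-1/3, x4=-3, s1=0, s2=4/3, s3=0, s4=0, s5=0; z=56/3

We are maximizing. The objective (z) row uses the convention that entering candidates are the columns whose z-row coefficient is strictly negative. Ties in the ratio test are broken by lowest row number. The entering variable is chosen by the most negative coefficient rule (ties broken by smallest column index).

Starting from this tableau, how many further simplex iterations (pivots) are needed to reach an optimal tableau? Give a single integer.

2

pivot: x2 in, s4 out → z = 32
pivot: x4 in, x1 out → z = 1040/19
No improving column remains; optimal.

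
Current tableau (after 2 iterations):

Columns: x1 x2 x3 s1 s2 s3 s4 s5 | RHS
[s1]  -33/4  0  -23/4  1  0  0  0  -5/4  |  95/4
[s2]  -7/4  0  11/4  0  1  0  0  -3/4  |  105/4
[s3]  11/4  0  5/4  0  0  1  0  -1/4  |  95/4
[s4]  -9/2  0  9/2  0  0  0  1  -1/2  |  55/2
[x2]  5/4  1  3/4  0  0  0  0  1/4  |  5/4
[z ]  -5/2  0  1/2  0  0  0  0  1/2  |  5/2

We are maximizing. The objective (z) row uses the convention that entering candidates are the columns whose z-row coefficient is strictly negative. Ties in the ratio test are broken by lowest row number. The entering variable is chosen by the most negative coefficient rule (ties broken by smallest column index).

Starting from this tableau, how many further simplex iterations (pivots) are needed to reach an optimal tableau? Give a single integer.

pivot: x1 in, x2 out → z = 5
No improving column remains; optimal.

1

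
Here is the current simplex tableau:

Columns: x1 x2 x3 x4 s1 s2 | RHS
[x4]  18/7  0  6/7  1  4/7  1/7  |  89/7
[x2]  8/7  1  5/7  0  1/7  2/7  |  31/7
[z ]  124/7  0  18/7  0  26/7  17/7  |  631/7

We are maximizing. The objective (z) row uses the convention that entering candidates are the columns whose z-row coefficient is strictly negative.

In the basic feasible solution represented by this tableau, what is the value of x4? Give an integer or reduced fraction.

x4 is basic (row 1); its value is the RHS of that row: 89/7.

89/7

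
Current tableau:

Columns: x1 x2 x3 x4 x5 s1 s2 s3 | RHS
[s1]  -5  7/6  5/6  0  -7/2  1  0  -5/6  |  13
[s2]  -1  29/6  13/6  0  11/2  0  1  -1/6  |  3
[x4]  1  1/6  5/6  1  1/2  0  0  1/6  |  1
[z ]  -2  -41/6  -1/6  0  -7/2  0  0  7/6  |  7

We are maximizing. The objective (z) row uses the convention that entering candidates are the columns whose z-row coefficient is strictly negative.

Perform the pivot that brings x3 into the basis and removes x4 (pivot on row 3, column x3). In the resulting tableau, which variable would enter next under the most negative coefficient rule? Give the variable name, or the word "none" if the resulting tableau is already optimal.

x2

Pivot element 5/6. New z-row = old z-row − (-1/6)·(row 3/(5/6)).
Updated z-row coefficients: x1: -9/5, x2: -34/5, x3: 0, x4: 1/5, x5: -17/5, s1: 0, s2: 0, s3: 6/5.
The most negative is -34/5 in column x2, so x2 would enter next.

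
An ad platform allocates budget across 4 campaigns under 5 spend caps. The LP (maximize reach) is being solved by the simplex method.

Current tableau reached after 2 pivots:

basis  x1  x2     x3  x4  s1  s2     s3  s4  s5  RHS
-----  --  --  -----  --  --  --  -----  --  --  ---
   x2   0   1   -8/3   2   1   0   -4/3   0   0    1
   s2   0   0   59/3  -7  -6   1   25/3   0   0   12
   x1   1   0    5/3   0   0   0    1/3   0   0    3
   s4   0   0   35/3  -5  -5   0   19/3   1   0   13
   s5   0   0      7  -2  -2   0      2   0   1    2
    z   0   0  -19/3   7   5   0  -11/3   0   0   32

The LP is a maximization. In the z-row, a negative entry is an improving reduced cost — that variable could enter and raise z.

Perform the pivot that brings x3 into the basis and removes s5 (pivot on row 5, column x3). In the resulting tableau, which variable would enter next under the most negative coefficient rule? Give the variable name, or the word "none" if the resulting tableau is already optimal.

Pivot element 7. New z-row = old z-row − (-19/3)·(row 5/7).
Updated z-row coefficients: x1: 0, x2: 0, x3: 0, x4: 109/21, s1: 67/21, s2: 0, s3: -13/7, s4: 0, s5: 19/21.
The most negative is -13/7 in column s3, so s3 would enter next.

s3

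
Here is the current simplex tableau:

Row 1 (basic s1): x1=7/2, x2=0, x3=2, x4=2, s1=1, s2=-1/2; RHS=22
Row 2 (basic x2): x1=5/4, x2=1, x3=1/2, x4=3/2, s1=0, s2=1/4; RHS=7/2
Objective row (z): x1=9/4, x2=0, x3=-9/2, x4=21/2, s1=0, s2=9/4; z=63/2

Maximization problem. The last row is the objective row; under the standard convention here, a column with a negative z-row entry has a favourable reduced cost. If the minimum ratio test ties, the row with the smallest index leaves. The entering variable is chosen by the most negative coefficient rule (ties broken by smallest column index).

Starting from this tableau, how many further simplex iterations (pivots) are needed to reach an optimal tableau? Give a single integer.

pivot: x3 in, x2 out → z = 63
No improving column remains; optimal.

1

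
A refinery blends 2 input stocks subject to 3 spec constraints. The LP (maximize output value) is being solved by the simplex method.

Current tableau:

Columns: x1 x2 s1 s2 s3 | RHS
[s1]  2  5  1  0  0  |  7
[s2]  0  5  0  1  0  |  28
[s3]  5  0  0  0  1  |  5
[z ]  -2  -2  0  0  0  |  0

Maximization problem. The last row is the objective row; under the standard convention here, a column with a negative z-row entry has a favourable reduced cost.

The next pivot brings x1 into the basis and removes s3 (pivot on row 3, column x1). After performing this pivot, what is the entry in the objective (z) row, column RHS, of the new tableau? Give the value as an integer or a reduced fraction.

2

Pivot element is row 3, column x1: 5.
Normalize row 3: new (row 3, RHS) = 5/5 = 1.
z-row ← z-row − (-2)·(new row 3): 0 − (-2)·1 = 2.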